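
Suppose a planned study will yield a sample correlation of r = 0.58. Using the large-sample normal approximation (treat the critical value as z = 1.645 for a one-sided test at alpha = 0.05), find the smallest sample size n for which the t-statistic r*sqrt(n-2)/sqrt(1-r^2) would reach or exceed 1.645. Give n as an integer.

Need r·√(n−2)/√(1−r²) ≥ 1.645
√(n−2) ≥ 1.645·√(1−0.3364) / 0.58 = 1.645·0.814616 / 0.58 = 2.3104
n−2 ≥ 5.3379  ⇒  n ≥ 7.3379
Smallest integer n = 8

8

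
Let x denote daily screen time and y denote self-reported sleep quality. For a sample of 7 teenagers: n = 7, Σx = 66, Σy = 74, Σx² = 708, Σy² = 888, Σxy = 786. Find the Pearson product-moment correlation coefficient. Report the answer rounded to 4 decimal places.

S_xy = nΣxy − ΣxΣy = 7·786 − 66·74 = 5502 − 4884 = 618
S_xx = nΣx² − (Σx)² = 7·708 − 66² = 4956 − 4356 = 600
S_yy = nΣy² − (Σy)² = 7·888 − 74² = 6216 − 5476 = 740
r = S_xy / √(S_xx·S_yy) = 618 / √(600·740) = 618 / √444000 = 618 / 666.3332 = 0.9275

0.9275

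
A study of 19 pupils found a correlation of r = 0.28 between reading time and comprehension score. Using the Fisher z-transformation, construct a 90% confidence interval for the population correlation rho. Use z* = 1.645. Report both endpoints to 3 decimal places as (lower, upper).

Fisher z: z_r = atanh(r) = ½·ln((1+0.28)/(1−0.28)) = 0.287682
SE(z) = 1/√(n−3) = 1/√16 = 0.250000
90% ⇒ z* = 1.645; margin = 1.645·0.250000 = 0.411250
CI on z-scale: (-0.123568, 0.698932)
Back-transform: tanh(-0.123568) = -0.122943, tanh(0.698932) = 0.603689

(-0.123, 0.604)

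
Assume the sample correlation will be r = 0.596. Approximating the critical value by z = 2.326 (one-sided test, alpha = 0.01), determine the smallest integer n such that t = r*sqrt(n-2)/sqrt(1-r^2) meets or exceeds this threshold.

12

r√(n−2)/√(1−r²) ≥ 2.326  ⇔  n−2 ≥ (2.326)²·(1−r²)/r²
(1−r²)/r² = (1−0.355216)/0.355216 = 1.8152
n ≥ 2 + 5.410276·1.8152 = 2 + 9.8207 = 11.8207
⌈11.8207⌉ = 12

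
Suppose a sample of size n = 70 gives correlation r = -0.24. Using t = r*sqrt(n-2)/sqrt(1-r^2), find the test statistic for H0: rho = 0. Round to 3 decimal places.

t = r·√(n−2) / √(1−r²) with r = -0.24, n = 70
  = -0.24·√68 / √(1 − 0.0576)
  = -0.24·8.246211 / 0.970773
  = -1.979091 / 0.970773 = -2.039

-2.039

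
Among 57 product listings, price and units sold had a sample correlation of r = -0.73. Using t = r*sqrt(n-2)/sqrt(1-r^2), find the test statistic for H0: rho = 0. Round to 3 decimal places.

-7.921

1 − r² = 1 − 0.5329 = 0.4671;  √(1−r²) = 0.683447
√(n−2) = √55 = 7.416198
t = r·√(n−2)/√(1−r²) = -0.73 · 7.416198 / 0.683447 = -7.921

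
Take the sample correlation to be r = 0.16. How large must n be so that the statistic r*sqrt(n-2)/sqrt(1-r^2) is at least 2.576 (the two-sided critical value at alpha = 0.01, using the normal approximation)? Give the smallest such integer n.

255

r√(n−2)/√(1−r²) ≥ 2.576  ⇔  n−2 ≥ (2.576)²·(1−r²)/r²
(1−r²)/r² = (1−0.0256)/0.0256 = 38.0625
n ≥ 2 + 6.635776·38.0625 = 2 + 252.5742 = 254.5742
⌈254.5742⌉ = 255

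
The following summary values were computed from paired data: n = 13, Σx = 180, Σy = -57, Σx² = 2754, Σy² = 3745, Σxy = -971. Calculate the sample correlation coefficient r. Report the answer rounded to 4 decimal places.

-0.1901

Numerator: nΣxy − (Σx)(Σy) = 13·(-971) − (180)(-57) = -2363
Denominator: √[(nΣx²−(Σx)²)(nΣy²−(Σy)²)]
  nΣx²−(Σx)² = 13·2754 − 32400 = 3402;  nΣy²−(Σy)² = 13·3745 − 3249 = 45436
  √(3402·45436) = √154573272 = 12432.7500
r = -2363 / 12432.7500 = -0.1901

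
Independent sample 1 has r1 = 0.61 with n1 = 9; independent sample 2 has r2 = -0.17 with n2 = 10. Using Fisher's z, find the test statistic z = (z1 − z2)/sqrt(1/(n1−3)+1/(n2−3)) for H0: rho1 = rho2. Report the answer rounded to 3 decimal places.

z1 = atanh(0.61) = 0.708921,  z2 = atanh(-0.17) = -0.171667
SE = √(1/(n1−3) + 1/(n2−3)) = √(1/6 + 1/7) = √(0.1666667 + 0.1428571) = √0.3095238 = 0.556349
z = (z1 − z2)/SE = (0.708921 − (-0.171667)) / 0.556349 = 0.880588 / 0.556349 = 1.583

1.583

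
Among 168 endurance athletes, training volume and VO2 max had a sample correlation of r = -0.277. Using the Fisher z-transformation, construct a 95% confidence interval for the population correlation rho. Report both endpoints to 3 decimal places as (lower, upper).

Fisher z: z_r = atanh(r) = ½·ln((1+(-0.277))/(1−(-0.277))) = -0.284430
SE(z) = 1/√(n−3) = 1/√165 = 0.077850
95% ⇒ z* = 1.960; margin = 1.960·0.077850 = 0.152586
CI on z-scale: (-0.437016, -0.131844)
Back-transform: tanh(-0.437016) = -0.411168, tanh(-0.131844) = -0.131085

(-0.411, -0.131)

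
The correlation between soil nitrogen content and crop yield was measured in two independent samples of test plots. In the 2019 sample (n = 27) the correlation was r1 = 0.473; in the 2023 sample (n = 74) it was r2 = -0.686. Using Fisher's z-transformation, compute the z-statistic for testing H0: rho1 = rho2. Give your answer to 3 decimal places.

Fisher z-transforms: z1 = atanh(0.473) = 0.513928, z2 = atanh(-0.686) = -0.840361; difference d = 1.354289
Var(d) = 1/24 + 1/71 = 0.0416667 + 0.0140845 = 0.0557512
z = d/√Var(d) = 1.354289 / √0.0557512 = 1.354289 / 0.236117 = 5.736

5.736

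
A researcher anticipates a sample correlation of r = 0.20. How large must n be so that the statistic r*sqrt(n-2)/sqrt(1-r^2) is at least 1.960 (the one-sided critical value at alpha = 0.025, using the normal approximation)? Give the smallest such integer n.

Need r·√(n−2)/√(1−r²) ≥ 1.960
√(n−2) ≥ 1.960·√(1−0.0400) / 0.20 = 1.960·0.979796 / 0.20 = 9.6020
n−2 ≥ 92.1984  ⇒  n ≥ 94.1984
Smallest integer n = 95

95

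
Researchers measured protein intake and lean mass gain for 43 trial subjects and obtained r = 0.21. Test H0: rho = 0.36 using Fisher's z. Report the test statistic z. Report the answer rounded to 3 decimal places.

-1.035

z_r = atanh(0.21) = 0.213171,  z_0 = atanh(0.36) = 0.376886
SE = 1/√(n−3) = 1/√40 = 0.158114
z = (z_r − z_0)/SE = (0.213171 − 0.376886) / 0.158114 = -0.163715 / 0.158114 = -1.035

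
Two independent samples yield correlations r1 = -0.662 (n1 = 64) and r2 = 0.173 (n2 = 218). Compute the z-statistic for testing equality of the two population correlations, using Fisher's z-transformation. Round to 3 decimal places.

-6.694

z1 = atanh(-0.662) = -0.796366,  z2 = atanh(0.173) = 0.174758
SE = √(1/(n1−3) + 1/(n2−3)) = √(1/61 + 1/215) = √(0.0163934 + 0.0046512) = √0.0210446 = 0.145068
z = (z1 − z2)/SE = (-0.796366 − 0.174758) / 0.145068 = -0.971124 / 0.145068 = -6.694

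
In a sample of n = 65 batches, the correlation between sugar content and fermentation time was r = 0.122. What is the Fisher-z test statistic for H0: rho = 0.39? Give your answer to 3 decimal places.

z_r = atanh(0.122) = 0.122611,  z_0 = atanh(0.39) = 0.411800
SE = 1/√(n−3) = 1/√62 = 0.127000
z = (z_r − z_0)/SE = (0.122611 − 0.411800) / 0.127000 = -0.289189 / 0.127000 = -2.277

-2.277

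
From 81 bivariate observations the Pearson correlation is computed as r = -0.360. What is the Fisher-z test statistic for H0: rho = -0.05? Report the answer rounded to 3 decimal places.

Fisher z: atanh(-0.360) = -0.376886, atanh(-0.05) = -0.050042
z = (z_r − z_0)·√(n−3) = (-0.376886 − (-0.050042))·√78 = -0.326844 · 8.831761 = -2.887

-2.887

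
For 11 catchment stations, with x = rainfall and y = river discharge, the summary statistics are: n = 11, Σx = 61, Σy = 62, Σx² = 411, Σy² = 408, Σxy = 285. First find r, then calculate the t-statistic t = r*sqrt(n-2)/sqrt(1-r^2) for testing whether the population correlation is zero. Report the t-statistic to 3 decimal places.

-6.245

Numerator: nΣxy − (Σx)(Σy) = 11·285 − (61)(62) = -647
Denominator: √[(nΣx²−(Σx)²)(nΣy²−(Σy)²)]
  nΣx²−(Σx)² = 11·411 − 3721 = 800;  nΣy²−(Σy)² = 11·408 − 3844 = 644
  √(800·644) = √515200 = 717.7743
r = -647 / 717.7743 = -0.9014
t = r·√(n−2)/√(1−r²) = -0.9014·√9 / √(1−0.812522) = -2.704200 / 0.432987 = -6.245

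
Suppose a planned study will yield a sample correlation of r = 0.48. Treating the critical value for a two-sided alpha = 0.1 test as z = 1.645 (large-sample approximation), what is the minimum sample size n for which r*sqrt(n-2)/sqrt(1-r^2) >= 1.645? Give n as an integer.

r√(n−2)/√(1−r²) ≥ 1.645  ⇔  n−2 ≥ (1.645)²·(1−r²)/r²
(1−r²)/r² = (1−0.2304)/0.2304 = 3.3403
n ≥ 2 + 2.706025·3.3403 = 2 + 9.0389 = 11.0389
⌈11.0389⌉ = 12

12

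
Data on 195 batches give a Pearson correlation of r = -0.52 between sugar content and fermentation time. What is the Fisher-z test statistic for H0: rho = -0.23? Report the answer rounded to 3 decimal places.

z_r = atanh(-0.52) = -0.576340,  z_0 = atanh(-0.23) = -0.234189
SE = 1/√(n−3) = 1/√192 = 0.072169
z = (z_r − z_0)/SE = (-0.576340 − (-0.234189)) / 0.072169 = -0.342151 / 0.072169 = -4.741

-4.741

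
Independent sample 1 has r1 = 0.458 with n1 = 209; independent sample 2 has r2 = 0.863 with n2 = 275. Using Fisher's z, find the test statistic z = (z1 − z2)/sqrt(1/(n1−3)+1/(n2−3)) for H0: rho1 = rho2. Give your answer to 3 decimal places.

Fisher z-transforms: z1 = atanh(0.458) = 0.494777, z2 = atanh(0.863) = 1.304981; difference d = -0.810204
Var(d) = 1/206 + 1/272 = 0.0048544 + 0.0036765 = 0.0085309
z = d/√Var(d) = -0.810204 / √0.0085309 = -0.810204 / 0.092363 = -8.772

-8.772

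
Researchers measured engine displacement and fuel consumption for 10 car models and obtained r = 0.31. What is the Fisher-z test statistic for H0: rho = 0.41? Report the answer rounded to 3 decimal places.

z_r = atanh(0.31) = 0.320545,  z_0 = atanh(0.41) = 0.435611
SE = 1/√(n−3) = 1/√7 = 0.377964
z = (z_r − z_0)/SE = (0.320545 − 0.435611) / 0.377964 = -0.115066 / 0.377964 = -0.304

-0.304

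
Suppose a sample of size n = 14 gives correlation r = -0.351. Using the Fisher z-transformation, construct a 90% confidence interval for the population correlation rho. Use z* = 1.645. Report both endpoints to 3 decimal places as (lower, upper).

z_r = atanh(-0.351) = -0.366584;  SE = 1/√(n−3) = 1/√11 = 0.301511
z-limits: -0.366584 ± 1.645·0.301511 = -0.366584 ± 0.495986 = [-0.862570, 0.129402]
ρ-limits: (tanh -0.862570, tanh 0.129402) = (-0.698, 0.129)

(-0.698, 0.129)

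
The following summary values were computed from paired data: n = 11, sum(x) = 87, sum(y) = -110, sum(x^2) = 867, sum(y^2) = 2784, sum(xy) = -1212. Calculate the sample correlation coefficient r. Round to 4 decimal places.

-0.6231

S_xy = nΣxy − ΣxΣy = 11·(-1212) − 87·(-110) = -13332 − (-9570) = -3762
S_xx = nΣx² − (Σx)² = 11·867 − 87² = 9537 − 7569 = 1968
S_yy = nΣy² − (Σy)² = 11·2784 − (-110)² = 30624 − 12100 = 18524
r = S_xy / √(S_xx·S_yy) = -3762 / √(1968·18524) = -3762 / √36455232 = -3762 / 6037.8168 = -0.6231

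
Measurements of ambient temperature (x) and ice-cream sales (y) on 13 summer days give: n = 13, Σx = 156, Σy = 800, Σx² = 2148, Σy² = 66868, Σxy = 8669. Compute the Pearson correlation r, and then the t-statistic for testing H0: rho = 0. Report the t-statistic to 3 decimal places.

-1.544

S_xy = nΣxy − ΣxΣy = 13·8669 − 156·800 = 112697 − 124800 = -12103
S_xx = nΣx² − (Σx)² = 13·2148 − 156² = 27924 − 24336 = 3588
S_yy = nΣy² − (Σy)² = 13·66868 − 800² = 869284 − 640000 = 229284
r = S_xy / √(S_xx·S_yy) = -12103 / √(3588·229284) = -12103 / √822670992 = -12103 / 28682.2418 = -0.4220
t = r·√(n−2)/√(1−r²) = -0.4220·√11 / √(1−0.178084) = -1.399616 / 0.906596 = -1.544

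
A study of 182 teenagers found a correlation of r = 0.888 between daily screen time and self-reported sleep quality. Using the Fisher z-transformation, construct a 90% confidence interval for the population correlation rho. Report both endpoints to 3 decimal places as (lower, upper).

z_r = atanh(0.888) = 1.412387;  SE = 1/√(n−3) = 1/√179 = 0.074744
z-limits: 1.412387 ± 1.645·0.074744 = 1.412387 ± 0.122954 = [1.289433, 1.535341]
ρ-limits: (tanh 1.289433, tanh 1.535341) = (0.859, 0.911)

(0.859, 0.911)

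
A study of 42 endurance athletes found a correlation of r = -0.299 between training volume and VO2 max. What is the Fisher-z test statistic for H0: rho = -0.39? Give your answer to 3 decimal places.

0.646

z_r = atanh(-0.299) = -0.308421,  z_0 = atanh(-0.39) = -0.411800
SE = 1/√(n−3) = 1/√39 = 0.160128
z = (z_r − z_0)/SE = (-0.308421 − (-0.411800)) / 0.160128 = 0.103379 / 0.160128 = 0.646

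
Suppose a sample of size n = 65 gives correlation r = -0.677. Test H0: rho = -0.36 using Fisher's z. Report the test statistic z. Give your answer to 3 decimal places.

-3.517

Fisher z: atanh(-0.677) = -0.823555, atanh(-0.36) = -0.376886
z = (z_r − z_0)·√(n−3) = (-0.823555 − (-0.376886))·√62 = -0.446669 · 7.874008 = -3.517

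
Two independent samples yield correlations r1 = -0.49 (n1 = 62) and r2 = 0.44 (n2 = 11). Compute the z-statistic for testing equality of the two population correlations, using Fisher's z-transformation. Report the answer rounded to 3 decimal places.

-2.676

Fisher z-transforms: z1 = atanh(-0.49) = -0.536060, z2 = atanh(0.44) = 0.472231; difference d = -1.008291
Var(d) = 1/59 + 1/8 = 0.0169492 + 0.1250000 = 0.1419492
z = d/√Var(d) = -1.008291 / √0.1419492 = -1.008291 / 0.376761 = -2.676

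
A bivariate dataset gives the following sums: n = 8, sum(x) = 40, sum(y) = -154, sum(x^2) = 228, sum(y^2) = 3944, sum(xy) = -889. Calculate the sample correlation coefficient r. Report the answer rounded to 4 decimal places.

S_xy = nΣxy − ΣxΣy = 8·(-889) − 40·(-154) = -7112 − (-6160) = -952
S_xx = nΣx² − (Σx)² = 8·228 − 40² = 1824 − 1600 = 224
S_yy = nΣy² − (Σy)² = 8·3944 − (-154)² = 31552 − 23716 = 7836
r = S_xy / √(S_xx·S_yy) = -952 / √(224·7836) = -952 / √1755264 = -952 / 1324.8638 = -0.7186

-0.7186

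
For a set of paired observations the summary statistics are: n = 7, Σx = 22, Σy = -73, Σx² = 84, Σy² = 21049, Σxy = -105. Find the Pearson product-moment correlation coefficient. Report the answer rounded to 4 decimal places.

S_xy = nΣxy − ΣxΣy = 7·(-105) − 22·(-73) = -735 − (-1606) = 871
S_xx = nΣx² − (Σx)² = 7·84 − 22² = 588 − 484 = 104
S_yy = nΣy² − (Σy)² = 7·21049 − (-73)² = 147343 − 5329 = 142014
r = S_xy / √(S_xx·S_yy) = 871 / √(104·142014) = 871 / √14769456 = 871 / 3843.1050 = 0.2266

0.2266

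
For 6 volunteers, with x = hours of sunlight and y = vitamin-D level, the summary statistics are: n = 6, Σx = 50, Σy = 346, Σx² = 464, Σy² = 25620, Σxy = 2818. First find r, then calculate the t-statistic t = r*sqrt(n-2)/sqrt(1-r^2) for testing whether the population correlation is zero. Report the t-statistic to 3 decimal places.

-0.254

S_xy = nΣxy − ΣxΣy = 6·2818 − 50·346 = 16908 − 17300 = -392
S_xx = nΣx² − (Σx)² = 6·464 − 50² = 2784 − 2500 = 284
S_yy = nΣy² − (Σy)² = 6·25620 − 346² = 153720 − 119716 = 34004
r = S_xy / √(S_xx·S_yy) = -392 / √(284·34004) = -392 / √9657136 = -392 / 3107.5933 = -0.1261
t = r·√(n−2)/√(1−r²) = -0.1261·√4 / √(1−0.015901) = -0.252200 / 0.992018 = -0.254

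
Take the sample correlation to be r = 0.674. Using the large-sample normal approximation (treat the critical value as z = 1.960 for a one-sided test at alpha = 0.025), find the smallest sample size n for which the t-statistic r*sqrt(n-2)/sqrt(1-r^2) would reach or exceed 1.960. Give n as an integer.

7

Need r·√(n−2)/√(1−r²) ≥ 1.960
√(n−2) ≥ 1.960·√(1−0.454276) / 0.674 = 1.960·0.738731 / 0.674 = 2.1482
n−2 ≥ 4.6148  ⇒  n ≥ 6.6148
Smallest integer n = 7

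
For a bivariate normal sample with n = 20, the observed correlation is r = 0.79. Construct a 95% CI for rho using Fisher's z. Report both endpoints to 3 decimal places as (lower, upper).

z_r = atanh(0.79) = 1.071432;  SE = 1/√(n−3) = 1/√17 = 0.242536
z-limits: 1.071432 ± 1.960·0.242536 = 1.071432 ± 0.475371 = [0.596061, 1.546803]
ρ-limits: (tanh 0.596061, tanh 1.546803) = (0.534, 0.913)

(0.534, 0.913)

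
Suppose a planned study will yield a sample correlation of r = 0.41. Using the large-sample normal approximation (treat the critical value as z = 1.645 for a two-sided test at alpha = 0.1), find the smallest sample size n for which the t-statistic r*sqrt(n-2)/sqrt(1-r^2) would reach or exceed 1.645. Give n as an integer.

16

r√(n−2)/√(1−r²) ≥ 1.645  ⇔  n−2 ≥ (1.645)²·(1−r²)/r²
(1−r²)/r² = (1−0.1681)/0.1681 = 4.9488
n ≥ 2 + 2.706025·4.9488 = 2 + 13.3916 = 15.3916
⌈15.3916⌉ = 16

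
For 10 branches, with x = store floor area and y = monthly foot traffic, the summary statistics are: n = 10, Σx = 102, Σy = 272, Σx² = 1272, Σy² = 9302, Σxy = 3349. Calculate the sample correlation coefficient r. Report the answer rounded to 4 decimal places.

Numerator: nΣxy − (Σx)(Σy) = 10·3349 − (102)(272) = 5746
Denominator: √[(nΣx²−(Σx)²)(nΣy²−(Σy)²)]
  nΣx²−(Σx)² = 10·1272 − 10404 = 2316;  nΣy²−(Σy)² = 10·9302 − 73984 = 19036
  √(2316·19036) = √44087376 = 6639.8325
r = 5746 / 6639.8325 = 0.8654

0.8654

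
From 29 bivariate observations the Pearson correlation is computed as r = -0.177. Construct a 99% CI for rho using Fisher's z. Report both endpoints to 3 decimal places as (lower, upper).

z_r = atanh(-0.177) = -0.178884;  SE = 1/√(n−3) = 1/√26 = 0.196116
z-limits: -0.178884 ± 2.576·0.196116 = -0.178884 ± 0.505195 = [-0.684079, 0.326311]
ρ-limits: (tanh -0.684079, tanh 0.326311) = (-0.594, 0.315)

(-0.594, 0.315)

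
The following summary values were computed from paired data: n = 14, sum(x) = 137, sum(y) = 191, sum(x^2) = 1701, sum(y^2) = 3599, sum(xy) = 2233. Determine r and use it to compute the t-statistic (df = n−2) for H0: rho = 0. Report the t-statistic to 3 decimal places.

2.655

S_xy = nΣxy − ΣxΣy = 14·2233 − 137·191 = 31262 − 26167 = 5095
S_xx = nΣx² − (Σx)² = 14·1701 − 137² = 23814 − 18769 = 5045
S_yy = nΣy² − (Σy)² = 14·3599 − 191² = 50386 − 36481 = 13905
r = S_xy / √(S_xx·S_yy) = 5095 / √(5045·13905) = 5095 / √70150725 = 5095 / 8375.6030 = 0.6083
t = r·√(n−2)/√(1−r²) = 0.6083·√12 / √(1−0.370029) = 2.107213 / 0.793707 = 2.655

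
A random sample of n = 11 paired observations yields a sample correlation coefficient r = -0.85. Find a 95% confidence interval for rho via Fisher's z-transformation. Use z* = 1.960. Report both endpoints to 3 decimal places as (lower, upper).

(-0.960, -0.510)

z_r = atanh(-0.85) = -1.256153;  SE = 1/√(n−3) = 1/√8 = 0.353553
z-limits: -1.256153 ± 1.960·0.353553 = -1.256153 ± 0.692964 = [-1.949117, -0.563189]
ρ-limits: (tanh -1.949117, tanh -0.563189) = (-0.960, -0.510)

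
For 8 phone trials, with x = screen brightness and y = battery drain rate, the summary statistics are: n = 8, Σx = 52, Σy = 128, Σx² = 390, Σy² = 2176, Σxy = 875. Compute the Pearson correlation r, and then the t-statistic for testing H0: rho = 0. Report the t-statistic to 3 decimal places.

1.519

Numerator: nΣxy − (Σx)(Σy) = 8·875 − (52)(128) = 344
Denominator: √[(nΣx²−(Σx)²)(nΣy²−(Σy)²)]
  nΣx²−(Σx)² = 8·390 − 2704 = 416;  nΣy²−(Σy)² = 8·2176 − 16384 = 1024
  √(416·1024) = √425984 = 652.6745
r = 344 / 652.6745 = 0.5271
t = r·√(n−2)/√(1−r²) = 0.5271·√6 / √(1−0.277834) = 1.291126 / 0.849804 = 1.519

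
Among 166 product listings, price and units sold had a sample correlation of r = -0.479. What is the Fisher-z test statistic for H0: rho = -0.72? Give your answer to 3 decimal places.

4.928

z_r = atanh(-0.479) = -0.521686,  z_0 = atanh(-0.72) = -0.907645
SE = 1/√(n−3) = 1/√163 = 0.078326
z = (z_r − z_0)/SE = (-0.521686 − (-0.907645)) / 0.078326 = 0.385959 / 0.078326 = 4.928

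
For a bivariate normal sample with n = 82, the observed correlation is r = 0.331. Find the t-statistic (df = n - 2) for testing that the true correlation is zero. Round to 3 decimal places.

1 − r² = 1 − 0.109561 = 0.890439;  √(1−r²) = 0.943631
√(n−2) = √80 = 8.944272
t = r·√(n−2)/√(1−r²) = 0.331 · 8.944272 / 0.943631 = 3.137

3.137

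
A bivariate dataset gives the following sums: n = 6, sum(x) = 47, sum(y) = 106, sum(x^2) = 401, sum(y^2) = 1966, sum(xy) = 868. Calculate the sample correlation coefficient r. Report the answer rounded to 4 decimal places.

Numerator: nΣxy − (Σx)(Σy) = 6·868 − (47)(106) = 226
Denominator: √[(nΣx²−(Σx)²)(nΣy²−(Σy)²)]
  nΣx²−(Σx)² = 6·401 − 2209 = 197;  nΣy²−(Σy)² = 6·1966 − 11236 = 560
  √(197·560) = √110320 = 332.1445
r = 226 / 332.1445 = 0.6804

0.6804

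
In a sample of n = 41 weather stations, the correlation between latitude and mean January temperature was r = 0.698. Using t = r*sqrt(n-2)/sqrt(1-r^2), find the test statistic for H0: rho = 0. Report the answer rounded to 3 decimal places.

6.087

t = r·√(n−2) / √(1−r²) with r = 0.698, n = 41
  = 0.698·√39 / √(1 − 0.487204)
  = 0.698·6.244998 / 0.716098
  = 4.359009 / 0.716098 = 6.087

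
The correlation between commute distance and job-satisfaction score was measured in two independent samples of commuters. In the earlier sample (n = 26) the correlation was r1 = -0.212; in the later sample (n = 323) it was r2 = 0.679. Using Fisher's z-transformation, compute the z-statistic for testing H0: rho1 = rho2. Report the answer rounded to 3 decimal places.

-4.829

Fisher z-transforms: z1 = atanh(-0.212) = -0.215265, z2 = atanh(0.679) = 0.827256; difference d = -1.042521
Var(d) = 1/23 + 1/320 = 0.0434783 + 0.0031250 = 0.0466033
z = d/√Var(d) = -1.042521 / √0.0466033 = -1.042521 / 0.215878 = -4.829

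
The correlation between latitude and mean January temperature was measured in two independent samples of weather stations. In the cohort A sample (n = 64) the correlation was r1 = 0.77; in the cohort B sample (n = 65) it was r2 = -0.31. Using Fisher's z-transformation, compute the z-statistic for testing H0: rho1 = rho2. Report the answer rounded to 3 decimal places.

7.435

Fisher z-transforms: z1 = atanh(0.77) = 1.020328, z2 = atanh(-0.31) = -0.320545; difference d = 1.340873
Var(d) = 1/61 + 1/62 = 0.0163934 + 0.0161290 = 0.0325224
z = d/√Var(d) = 1.340873 / √0.0325224 = 1.340873 / 0.180340 = 7.435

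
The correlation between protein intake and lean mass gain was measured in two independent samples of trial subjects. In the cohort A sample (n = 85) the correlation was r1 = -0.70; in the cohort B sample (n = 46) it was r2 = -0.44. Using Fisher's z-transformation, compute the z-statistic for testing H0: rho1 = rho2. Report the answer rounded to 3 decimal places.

-2.098

Fisher z-transforms: z1 = atanh(-0.70) = -0.867301, z2 = atanh(-0.44) = -0.472231; difference d = -0.395070
Var(d) = 1/82 + 1/43 = 0.0121951 + 0.0232558 = 0.0354509
z = d/√Var(d) = -0.395070 / √0.0354509 = -0.395070 / 0.188284 = -2.098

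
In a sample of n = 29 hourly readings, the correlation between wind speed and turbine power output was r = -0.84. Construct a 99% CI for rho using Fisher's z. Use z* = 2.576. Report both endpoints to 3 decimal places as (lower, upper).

Fisher z: z_r = atanh(r) = ½·ln((1+(-0.84))/(1−(-0.84))) = -1.221174
SE(z) = 1/√(n−3) = 1/√26 = 0.196116
99% ⇒ z* = 2.576; margin = 2.576·0.196116 = 0.505195
CI on z-scale: (-1.726369, -0.715979)
Back-transform: tanh(-1.726369) = -0.938625, tanh(-0.715979) = -0.614412

(-0.939, -0.614)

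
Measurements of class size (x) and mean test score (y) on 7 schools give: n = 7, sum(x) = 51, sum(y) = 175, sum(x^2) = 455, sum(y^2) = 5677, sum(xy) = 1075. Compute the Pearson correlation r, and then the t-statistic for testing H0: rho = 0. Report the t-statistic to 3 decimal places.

-1.707

S_xy = nΣxy − ΣxΣy = 7·1075 − 51·175 = 7525 − 8925 = -1400
S_xx = nΣx² − (Σx)² = 7·455 − 51² = 3185 − 2601 = 584
S_yy = nΣy² − (Σy)² = 7·5677 − 175² = 39739 − 30625 = 9114
r = S_xy / √(S_xx·S_yy) = -1400 / √(584·9114) = -1400 / √5322576 = -1400 / 2307.0709 = -0.6068
t = r·√(n−2)/√(1−r²) = -0.6068·√5 / √(1−0.368206) = -1.356846 / 0.794855 = -1.707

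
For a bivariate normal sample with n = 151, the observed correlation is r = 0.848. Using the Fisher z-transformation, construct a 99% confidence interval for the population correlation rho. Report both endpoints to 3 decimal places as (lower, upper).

(0.777, 0.898)

z_r = atanh(0.848) = 1.248989;  SE = 1/√(n−3) = 1/√148 = 0.082199
z-limits: 1.248989 ± 2.576·0.082199 = 1.248989 ± 0.211745 = [1.037244, 1.460734]
ρ-limits: (tanh 1.037244, tanh 1.460734) = (0.777, 0.898)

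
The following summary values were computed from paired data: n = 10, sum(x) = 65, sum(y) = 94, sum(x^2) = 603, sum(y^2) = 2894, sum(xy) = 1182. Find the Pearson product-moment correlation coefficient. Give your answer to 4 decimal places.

Numerator: nΣxy − (Σx)(Σy) = 10·1182 − (65)(94) = 5710
Denominator: √[(nΣx²−(Σx)²)(nΣy²−(Σy)²)]
  nΣx²−(Σx)² = 10·603 − 4225 = 1805;  nΣy²−(Σy)² = 10·2894 − 8836 = 20104
  √(1805·20104) = √36287720 = 6023.9290
r = 5710 / 6023.9290 = 0.9479

0.9479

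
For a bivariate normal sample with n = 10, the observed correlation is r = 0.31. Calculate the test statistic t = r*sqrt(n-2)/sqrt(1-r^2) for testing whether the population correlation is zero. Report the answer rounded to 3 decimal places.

1 − r² = 1 − 0.0961 = 0.9039;  √(1−r²) = 0.950737
√(n−2) = √8 = 2.828427
t = r·√(n−2)/√(1−r²) = 0.31 · 2.828427 / 0.950737 = 0.922

0.922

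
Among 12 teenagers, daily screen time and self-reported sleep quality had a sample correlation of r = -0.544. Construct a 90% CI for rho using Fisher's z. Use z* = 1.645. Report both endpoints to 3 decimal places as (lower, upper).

(-0.820, -0.061)

z_r = atanh(-0.544) = -0.609819;  SE = 1/√(n−3) = 1/√9 = 0.333333
z-limits: -0.609819 ± 1.645·0.333333 = -0.609819 ± 0.548333 = [-1.158152, -0.061486]
ρ-limits: (tanh -1.158152, tanh -0.061486) = (-0.820, -0.061)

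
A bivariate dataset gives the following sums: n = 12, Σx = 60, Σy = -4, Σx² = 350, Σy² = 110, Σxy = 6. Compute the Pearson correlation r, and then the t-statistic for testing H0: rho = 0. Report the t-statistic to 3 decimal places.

1.192

S_xy = nΣxy − ΣxΣy = 12·6 − 60·(-4) = 72 − (-240) = 312
S_xx = nΣx² − (Σx)² = 12·350 − 60² = 4200 − 3600 = 600
S_yy = nΣy² − (Σy)² = 12·110 − (-4)² = 1320 − 16 = 1304
r = S_xy / √(S_xx·S_yy) = 312 / √(600·1304) = 312 / √782400 = 312 / 884.5338 = 0.3527
t = r·√(n−2)/√(1−r²) = 0.3527·√10 / √(1−0.124397) = 1.115335 / 0.935737 = 1.192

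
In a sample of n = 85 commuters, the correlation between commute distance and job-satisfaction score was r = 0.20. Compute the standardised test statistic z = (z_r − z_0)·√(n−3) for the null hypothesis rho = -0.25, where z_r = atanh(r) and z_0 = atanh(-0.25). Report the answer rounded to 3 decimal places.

4.149

z_r = atanh(0.20) = 0.202733,  z_0 = atanh(-0.25) = -0.255413
SE = 1/√(n−3) = 1/√82 = 0.110432
z = (z_r − z_0)/SE = (0.202733 − (-0.255413)) / 0.110432 = 0.458146 / 0.110432 = 4.149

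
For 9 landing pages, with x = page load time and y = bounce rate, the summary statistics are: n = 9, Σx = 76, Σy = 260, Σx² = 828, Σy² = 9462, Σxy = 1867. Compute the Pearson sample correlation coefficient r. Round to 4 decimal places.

Numerator: nΣxy − (Σx)(Σy) = 9·1867 − (76)(260) = -2957
Denominator: √[(nΣx²−(Σx)²)(nΣy²−(Σy)²)]
  nΣx²−(Σx)² = 9·828 − 5776 = 1676;  nΣy²−(Σy)² = 9·9462 − 67600 = 17558
  √(1676·17558) = √29427208 = 5424.6851
r = -2957 / 5424.6851 = -0.5451

-0.5451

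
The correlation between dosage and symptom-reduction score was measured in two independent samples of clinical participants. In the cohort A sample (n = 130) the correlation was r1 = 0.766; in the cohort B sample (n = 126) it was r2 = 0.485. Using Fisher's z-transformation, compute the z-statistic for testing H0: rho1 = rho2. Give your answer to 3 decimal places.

Fisher z-transforms: z1 = atanh(0.766) = 1.010576, z2 = atanh(0.485) = 0.529502; difference d = 0.481074
Var(d) = 1/127 + 1/123 = 0.0078740 + 0.0081301 = 0.0160041
z = d/√Var(d) = 0.481074 / √0.0160041 = 0.481074 / 0.126507 = 3.803

3.803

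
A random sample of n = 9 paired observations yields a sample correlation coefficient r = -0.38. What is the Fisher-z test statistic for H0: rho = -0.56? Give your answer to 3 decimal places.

0.570

Fisher z: atanh(-0.38) = -0.400060, atanh(-0.56) = -0.632833
z = (z_r − z_0)·√(n−3) = (-0.400060 − (-0.632833))·√6 = 0.232773 · 2.449490 = 0.570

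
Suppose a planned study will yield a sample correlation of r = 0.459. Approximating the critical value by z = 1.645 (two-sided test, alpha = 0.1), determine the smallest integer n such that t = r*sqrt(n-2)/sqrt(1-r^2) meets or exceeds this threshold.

Need r·√(n−2)/√(1−r²) ≥ 1.645
√(n−2) ≥ 1.645·√(1−0.210681) / 0.459 = 1.645·0.888436 / 0.459 = 3.1840
n−2 ≥ 10.1379  ⇒  n ≥ 12.1379
Smallest integer n = 13

13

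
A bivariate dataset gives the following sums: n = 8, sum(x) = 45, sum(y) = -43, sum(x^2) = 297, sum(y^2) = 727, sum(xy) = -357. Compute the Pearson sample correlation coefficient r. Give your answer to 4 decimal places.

S_xy = nΣxy − ΣxΣy = 8·(-357) − 45·(-43) = -2856 − (-1935) = -921
S_xx = nΣx² − (Σx)² = 8·297 − 45² = 2376 − 2025 = 351
S_yy = nΣy² − (Σy)² = 8·727 − (-43)² = 5816 − 1849 = 3967
r = S_xy / √(S_xx·S_yy) = -921 / √(351·3967) = -921 / √1392417 = -921 / 1180.0072 = -0.7805

-0.7805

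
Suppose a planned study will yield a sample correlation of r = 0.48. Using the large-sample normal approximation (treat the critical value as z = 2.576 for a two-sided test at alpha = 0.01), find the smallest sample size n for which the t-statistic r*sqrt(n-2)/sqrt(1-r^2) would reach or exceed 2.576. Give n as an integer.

Need r·√(n−2)/√(1−r²) ≥ 2.576
√(n−2) ≥ 2.576·√(1−0.2304) / 0.48 = 2.576·0.877268 / 0.48 = 4.7080
n−2 ≥ 22.1653  ⇒  n ≥ 24.1653
Smallest integer n = 25

25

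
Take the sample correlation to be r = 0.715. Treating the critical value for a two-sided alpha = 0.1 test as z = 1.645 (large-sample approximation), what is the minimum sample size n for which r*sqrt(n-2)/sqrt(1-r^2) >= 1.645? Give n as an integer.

Need r·√(n−2)/√(1−r²) ≥ 1.645
√(n−2) ≥ 1.645·√(1−0.511225) / 0.715 = 1.645·0.699124 / 0.715 = 1.6085
n−2 ≥ 2.5873  ⇒  n ≥ 4.5873
Smallest integer n = 5

5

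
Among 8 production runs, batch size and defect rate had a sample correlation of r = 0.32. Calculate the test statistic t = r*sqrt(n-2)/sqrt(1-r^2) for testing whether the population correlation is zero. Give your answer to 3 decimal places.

0.827

t = r·√(n−2) / √(1−r²) with r = 0.32, n = 8
  = 0.32·√6 / √(1 − 0.1024)
  = 0.32·2.449490 / 0.947418
  = 0.783837 / 0.947418 = 0.827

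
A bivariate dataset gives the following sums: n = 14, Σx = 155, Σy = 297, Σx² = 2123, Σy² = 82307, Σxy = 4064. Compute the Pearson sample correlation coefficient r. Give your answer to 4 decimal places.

S_xy = nΣxy − ΣxΣy = 14·4064 − 155·297 = 56896 − 46035 = 10861
S_xx = nΣx² − (Σx)² = 14·2123 − 155² = 29722 − 24025 = 5697
S_yy = nΣy² − (Σy)² = 14·82307 − 297² = 1152298 − 88209 = 1064089
r = S_xy / √(S_xx·S_yy) = 10861 / √(5697·1064089) = 10861 / √6062115033 = 10861 / 77859.5854 = 0.1395

0.1395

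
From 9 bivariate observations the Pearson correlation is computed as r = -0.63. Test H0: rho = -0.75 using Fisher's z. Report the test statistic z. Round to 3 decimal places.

0.567

Fisher z: atanh(-0.63) = -0.741416, atanh(-0.75) = -0.972955
z = (z_r − z_0)·√(n−3) = (-0.741416 − (-0.972955))·√6 = 0.231539 · 2.449490 = 0.567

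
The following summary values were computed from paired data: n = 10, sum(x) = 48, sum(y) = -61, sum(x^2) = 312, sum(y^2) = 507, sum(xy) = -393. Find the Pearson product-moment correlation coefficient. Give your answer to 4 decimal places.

-0.9550

Numerator: nΣxy − (Σx)(Σy) = 10·(-393) − (48)(-61) = -1002
Denominator: √[(nΣx²−(Σx)²)(nΣy²−(Σy)²)]
  nΣx²−(Σx)² = 10·312 − 2304 = 816;  nΣy²−(Σy)² = 10·507 − 3721 = 1349
  √(816·1349) = √1100784 = 1049.1825
r = -1002 / 1049.1825 = -0.9550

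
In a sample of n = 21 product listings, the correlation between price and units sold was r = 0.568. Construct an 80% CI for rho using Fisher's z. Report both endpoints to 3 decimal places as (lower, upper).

Fisher z: z_r = atanh(r) = ½·ln((1+0.568)/(1−0.568)) = 0.644565
SE(z) = 1/√(n−3) = 1/√18 = 0.235702
80% ⇒ z* = 1.282; margin = 1.282·0.235702 = 0.302170
CI on z-scale: (0.342395, 0.946735)
Back-transform: tanh(0.342395) = 0.329614, tanh(0.946735) = 0.738301

(0.330, 0.738)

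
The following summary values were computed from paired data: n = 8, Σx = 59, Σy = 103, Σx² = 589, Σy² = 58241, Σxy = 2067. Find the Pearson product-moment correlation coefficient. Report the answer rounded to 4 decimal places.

Numerator: nΣxy − (Σx)(Σy) = 8·2067 − (59)(103) = 10459
Denominator: √[(nΣx²−(Σx)²)(nΣy²−(Σy)²)]
  nΣx²−(Σx)² = 8·589 − 3481 = 1231;  nΣy²−(Σy)² = 8·58241 − 10609 = 455319
  √(1231·455319) = √560497689 = 23674.8324
r = 10459 / 23674.8324 = 0.4418

0.4418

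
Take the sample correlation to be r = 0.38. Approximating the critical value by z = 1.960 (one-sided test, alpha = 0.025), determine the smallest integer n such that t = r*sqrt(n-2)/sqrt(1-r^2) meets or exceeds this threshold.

25

Need r·√(n−2)/√(1−r²) ≥ 1.960
√(n−2) ≥ 1.960·√(1−0.1444) / 0.38 = 1.960·0.924986 / 0.38 = 4.7710
n−2 ≥ 22.7624  ⇒  n ≥ 24.7624
Smallest integer n = 25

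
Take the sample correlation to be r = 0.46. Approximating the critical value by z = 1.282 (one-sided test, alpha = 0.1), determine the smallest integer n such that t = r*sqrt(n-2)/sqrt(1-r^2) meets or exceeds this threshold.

Need r·√(n−2)/√(1−r²) ≥ 1.282
√(n−2) ≥ 1.282·√(1−0.2116) / 0.46 = 1.282·0.887919 / 0.46 = 2.4746
n−2 ≥ 6.1236  ⇒  n ≥ 8.1236
Smallest integer n = 9

9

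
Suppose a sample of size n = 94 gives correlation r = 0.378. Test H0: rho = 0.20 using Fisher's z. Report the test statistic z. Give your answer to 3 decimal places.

1.860

z_r = atanh(0.378) = 0.397724,  z_0 = atanh(0.20) = 0.202733
SE = 1/√(n−3) = 1/√91 = 0.104828
z = (z_r − z_0)/SE = (0.397724 − 0.202733) / 0.104828 = 0.194991 / 0.104828 = 1.860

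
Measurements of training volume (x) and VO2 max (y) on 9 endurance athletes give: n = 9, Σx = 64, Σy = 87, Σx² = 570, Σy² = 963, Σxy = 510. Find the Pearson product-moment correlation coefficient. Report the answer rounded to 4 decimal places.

-0.9179

S_xy = nΣxy − ΣxΣy = 9·510 − 64·87 = 4590 − 5568 = -978
S_xx = nΣx² − (Σx)² = 9·570 − 64² = 5130 − 4096 = 1034
S_yy = nΣy² − (Σy)² = 9·963 − 87² = 8667 − 7569 = 1098
r = S_xy / √(S_xx·S_yy) = -978 / √(1034·1098) = -978 / √1135332 = -978 / 1065.5196 = -0.9179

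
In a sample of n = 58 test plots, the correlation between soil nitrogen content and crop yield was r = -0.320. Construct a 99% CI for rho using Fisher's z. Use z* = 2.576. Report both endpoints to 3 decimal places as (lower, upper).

(-0.591, 0.016)

z_r = atanh(-0.320) = -0.331647;  SE = 1/√(n−3) = 1/√55 = 0.134840
z-limits: -0.331647 ± 2.576·0.134840 = -0.331647 ± 0.347348 = [-0.678995, 0.015701]
ρ-limits: (tanh -0.678995, tanh 0.015701) = (-0.591, 0.016)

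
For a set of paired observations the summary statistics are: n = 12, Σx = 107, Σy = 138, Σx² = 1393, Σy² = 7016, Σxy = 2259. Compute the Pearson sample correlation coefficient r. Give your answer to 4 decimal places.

Numerator: nΣxy − (Σx)(Σy) = 12·2259 − (107)(138) = 12342
Denominator: √[(nΣx²−(Σx)²)(nΣy²−(Σy)²)]
  nΣx²−(Σx)² = 12·1393 − 11449 = 5267;  nΣy²−(Σy)² = 12·7016 − 19044 = 65148
  √(5267·65148) = √343134516 = 18523.8904
r = 12342 / 18523.8904 = 0.6663

0.6663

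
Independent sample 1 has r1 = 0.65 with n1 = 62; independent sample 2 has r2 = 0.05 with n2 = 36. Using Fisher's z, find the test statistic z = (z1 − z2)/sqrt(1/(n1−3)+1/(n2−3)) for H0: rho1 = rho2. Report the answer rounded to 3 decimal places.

Fisher z-transforms: z1 = atanh(0.65) = 0.775299, z2 = atanh(0.05) = 0.050042; difference d = 0.725257
Var(d) = 1/59 + 1/33 = 0.0169492 + 0.0303030 = 0.0472522
z = d/√Var(d) = 0.725257 / √0.0472522 = 0.725257 / 0.217376 = 3.336

3.336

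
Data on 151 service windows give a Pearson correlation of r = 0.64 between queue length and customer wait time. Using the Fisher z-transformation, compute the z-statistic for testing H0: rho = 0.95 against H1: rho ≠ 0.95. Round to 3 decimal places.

Fisher z: atanh(0.64) = 0.758174, atanh(0.95) = 1.831781
z = (z_r − z_0)·√(n−3) = (0.758174 − 1.831781)·√148 = -1.073607 · 12.165525 = -13.061

-13.061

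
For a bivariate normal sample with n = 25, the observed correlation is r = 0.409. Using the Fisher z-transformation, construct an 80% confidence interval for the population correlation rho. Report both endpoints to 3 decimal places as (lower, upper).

(0.160, 0.609)

z_r = atanh(0.409) = 0.434410;  SE = 1/√(n−3) = 1/√22 = 0.213201
z-limits: 0.434410 ± 1.282·0.213201 = 0.434410 ± 0.273324 = [0.161086, 0.707734]
ρ-limits: (tanh 0.161086, tanh 0.707734) = (0.160, 0.609)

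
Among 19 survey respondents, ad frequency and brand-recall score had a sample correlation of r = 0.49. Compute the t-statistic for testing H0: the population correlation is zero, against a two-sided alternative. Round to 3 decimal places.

t = r·√(n−2) / √(1−r²) with r = 0.49, n = 19
  = 0.49·√17 / √(1 − 0.2401)
  = 0.49·4.123106 / 0.871722
  = 2.020322 / 0.871722 = 2.318

2.318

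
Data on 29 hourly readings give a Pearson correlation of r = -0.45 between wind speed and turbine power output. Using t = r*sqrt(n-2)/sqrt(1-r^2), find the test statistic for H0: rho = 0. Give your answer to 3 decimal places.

t = r·√(n−2) / √(1−r²) with r = -0.45, n = 29
  = -0.45·√27 / √(1 − 0.2025)
  = -0.45·5.196152 / 0.893029
  = -2.338268 / 0.893029 = -2.618

-2.618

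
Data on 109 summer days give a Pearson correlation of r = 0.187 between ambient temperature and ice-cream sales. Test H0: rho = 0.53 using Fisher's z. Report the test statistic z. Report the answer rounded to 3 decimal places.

-4.128

Fisher z: atanh(0.187) = 0.189227, atanh(0.53) = 0.590145
z = (z_r − z_0)·√(n−3) = (0.189227 − 0.590145)·√106 = -0.400918 · 10.295630 = -4.128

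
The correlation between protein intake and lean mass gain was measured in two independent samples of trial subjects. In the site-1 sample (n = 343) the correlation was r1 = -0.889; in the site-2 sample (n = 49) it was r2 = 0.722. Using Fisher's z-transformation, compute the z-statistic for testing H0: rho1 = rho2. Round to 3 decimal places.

z1 = atanh(-0.889) = -1.417136,  z2 = atanh(0.722) = 0.911810
SE = √(1/(n1−3) + 1/(n2−3)) = √(1/340 + 1/46) = √(0.0029412 + 0.0217391) = √0.0246803 = 0.157100
z = (z1 − z2)/SE = (-1.417136 − 0.911810) / 0.157100 = -2.328946 / 0.157100 = -14.825

-14.825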